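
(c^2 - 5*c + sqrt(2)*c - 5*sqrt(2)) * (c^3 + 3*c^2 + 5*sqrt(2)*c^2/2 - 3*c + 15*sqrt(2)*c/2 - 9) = c^5 - 2*c^4 + 7*sqrt(2)*c^4/2 - 13*c^3 - 7*sqrt(2)*c^3 - 111*sqrt(2)*c^2/2 - 4*c^2 - 30*c + 6*sqrt(2)*c + 45*sqrt(2)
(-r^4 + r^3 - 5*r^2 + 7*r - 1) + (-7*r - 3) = -r^4 + r^3 - 5*r^2 - 4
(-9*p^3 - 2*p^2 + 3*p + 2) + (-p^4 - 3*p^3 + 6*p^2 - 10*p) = -p^4 - 12*p^3 + 4*p^2 - 7*p + 2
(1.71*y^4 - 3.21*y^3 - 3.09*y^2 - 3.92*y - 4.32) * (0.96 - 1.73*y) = -2.9583*y^5 + 7.1949*y^4 + 2.2641*y^3 + 3.8152*y^2 + 3.7104*y - 4.1472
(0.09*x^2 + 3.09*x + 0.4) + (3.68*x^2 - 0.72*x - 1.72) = 3.77*x^2 + 2.37*x - 1.32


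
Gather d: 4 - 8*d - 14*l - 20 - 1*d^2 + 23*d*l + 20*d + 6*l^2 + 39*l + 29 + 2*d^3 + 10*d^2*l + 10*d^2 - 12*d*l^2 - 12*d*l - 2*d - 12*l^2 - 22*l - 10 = 2*d^3 + d^2*(10*l + 9) + d*(-12*l^2 + 11*l + 10) - 6*l^2 + 3*l + 3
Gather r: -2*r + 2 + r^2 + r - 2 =r^2 - r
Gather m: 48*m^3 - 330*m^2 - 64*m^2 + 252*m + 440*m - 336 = 48*m^3 - 394*m^2 + 692*m - 336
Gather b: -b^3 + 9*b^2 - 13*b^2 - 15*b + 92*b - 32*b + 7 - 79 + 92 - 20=-b^3 - 4*b^2 + 45*b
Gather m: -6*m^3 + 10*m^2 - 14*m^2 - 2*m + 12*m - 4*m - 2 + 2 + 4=-6*m^3 - 4*m^2 + 6*m + 4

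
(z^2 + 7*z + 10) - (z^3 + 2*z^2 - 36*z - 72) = -z^3 - z^2 + 43*z + 82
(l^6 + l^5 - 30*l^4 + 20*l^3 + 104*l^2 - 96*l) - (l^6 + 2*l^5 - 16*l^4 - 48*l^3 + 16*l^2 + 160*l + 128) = -l^5 - 14*l^4 + 68*l^3 + 88*l^2 - 256*l - 128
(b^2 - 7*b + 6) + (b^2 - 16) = 2*b^2 - 7*b - 10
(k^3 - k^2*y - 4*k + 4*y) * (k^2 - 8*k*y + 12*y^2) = k^5 - 9*k^4*y + 20*k^3*y^2 - 4*k^3 - 12*k^2*y^3 + 36*k^2*y - 80*k*y^2 + 48*y^3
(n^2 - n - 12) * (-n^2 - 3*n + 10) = -n^4 - 2*n^3 + 25*n^2 + 26*n - 120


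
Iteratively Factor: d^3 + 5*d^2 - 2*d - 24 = (d - 2)*(d^2 + 7*d + 12) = (d - 2)*(d + 4)*(d + 3)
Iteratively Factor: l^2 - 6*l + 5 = (l - 1)*(l - 5)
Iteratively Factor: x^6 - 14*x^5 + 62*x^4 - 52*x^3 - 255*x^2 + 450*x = (x + 2)*(x^5 - 16*x^4 + 94*x^3 - 240*x^2 + 225*x) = x*(x + 2)*(x^4 - 16*x^3 + 94*x^2 - 240*x + 225) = x*(x - 5)*(x + 2)*(x^3 - 11*x^2 + 39*x - 45) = x*(x - 5)*(x - 3)*(x + 2)*(x^2 - 8*x + 15) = x*(x - 5)*(x - 3)^2*(x + 2)*(x - 5)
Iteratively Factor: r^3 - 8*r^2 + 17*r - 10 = (r - 1)*(r^2 - 7*r + 10) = (r - 5)*(r - 1)*(r - 2)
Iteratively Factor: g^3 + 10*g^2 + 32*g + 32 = (g + 2)*(g^2 + 8*g + 16) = (g + 2)*(g + 4)*(g + 4)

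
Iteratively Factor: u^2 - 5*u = (u)*(u - 5)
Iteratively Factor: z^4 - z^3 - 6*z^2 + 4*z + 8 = (z - 2)*(z^3 + z^2 - 4*z - 4) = (z - 2)^2*(z^2 + 3*z + 2) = (z - 2)^2*(z + 1)*(z + 2)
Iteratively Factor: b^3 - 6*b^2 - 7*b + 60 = (b + 3)*(b^2 - 9*b + 20) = (b - 5)*(b + 3)*(b - 4)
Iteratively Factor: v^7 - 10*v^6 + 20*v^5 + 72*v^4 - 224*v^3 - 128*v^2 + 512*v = (v)*(v^6 - 10*v^5 + 20*v^4 + 72*v^3 - 224*v^2 - 128*v + 512) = v*(v - 4)*(v^5 - 6*v^4 - 4*v^3 + 56*v^2 - 128) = v*(v - 4)*(v + 2)*(v^4 - 8*v^3 + 12*v^2 + 32*v - 64) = v*(v - 4)*(v + 2)^2*(v^3 - 10*v^2 + 32*v - 32) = v*(v - 4)*(v - 2)*(v + 2)^2*(v^2 - 8*v + 16) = v*(v - 4)^2*(v - 2)*(v + 2)^2*(v - 4)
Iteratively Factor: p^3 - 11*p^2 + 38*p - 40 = (p - 5)*(p^2 - 6*p + 8) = (p - 5)*(p - 2)*(p - 4)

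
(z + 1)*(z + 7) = z^2 + 8*z + 7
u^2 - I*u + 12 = (u - 4*I)*(u + 3*I)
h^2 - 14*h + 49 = (h - 7)^2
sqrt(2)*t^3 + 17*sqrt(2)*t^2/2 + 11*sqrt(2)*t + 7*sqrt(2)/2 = (t + 1)*(t + 7)*(sqrt(2)*t + sqrt(2)/2)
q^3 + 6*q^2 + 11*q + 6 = (q + 1)*(q + 2)*(q + 3)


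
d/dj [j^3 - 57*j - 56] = 3*j^2 - 57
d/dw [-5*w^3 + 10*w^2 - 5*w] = -15*w^2 + 20*w - 5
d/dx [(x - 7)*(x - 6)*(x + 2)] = 3*x^2 - 22*x + 16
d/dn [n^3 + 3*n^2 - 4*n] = 3*n^2 + 6*n - 4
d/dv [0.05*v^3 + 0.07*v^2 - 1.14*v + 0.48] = 0.15*v^2 + 0.14*v - 1.14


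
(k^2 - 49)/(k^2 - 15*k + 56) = (k + 7)/(k - 8)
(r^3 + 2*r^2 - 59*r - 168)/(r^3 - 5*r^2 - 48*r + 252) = (r^2 - 5*r - 24)/(r^2 - 12*r + 36)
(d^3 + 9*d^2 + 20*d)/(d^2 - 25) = d*(d + 4)/(d - 5)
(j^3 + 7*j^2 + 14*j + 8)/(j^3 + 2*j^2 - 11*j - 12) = (j + 2)/(j - 3)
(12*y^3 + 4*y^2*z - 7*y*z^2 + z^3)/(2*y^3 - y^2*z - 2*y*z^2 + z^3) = (6*y - z)/(y - z)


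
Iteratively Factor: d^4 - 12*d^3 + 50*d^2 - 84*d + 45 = (d - 5)*(d^3 - 7*d^2 + 15*d - 9) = (d - 5)*(d - 1)*(d^2 - 6*d + 9) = (d - 5)*(d - 3)*(d - 1)*(d - 3)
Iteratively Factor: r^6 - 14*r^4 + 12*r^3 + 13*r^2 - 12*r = (r - 3)*(r^5 + 3*r^4 - 5*r^3 - 3*r^2 + 4*r) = r*(r - 3)*(r^4 + 3*r^3 - 5*r^2 - 3*r + 4) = r*(r - 3)*(r - 1)*(r^3 + 4*r^2 - r - 4) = r*(r - 3)*(r - 1)^2*(r^2 + 5*r + 4) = r*(r - 3)*(r - 1)^2*(r + 1)*(r + 4)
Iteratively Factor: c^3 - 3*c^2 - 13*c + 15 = (c - 5)*(c^2 + 2*c - 3) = (c - 5)*(c - 1)*(c + 3)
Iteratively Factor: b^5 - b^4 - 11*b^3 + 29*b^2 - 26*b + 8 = (b - 1)*(b^4 - 11*b^2 + 18*b - 8) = (b - 1)*(b + 4)*(b^3 - 4*b^2 + 5*b - 2) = (b - 1)^2*(b + 4)*(b^2 - 3*b + 2) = (b - 2)*(b - 1)^2*(b + 4)*(b - 1)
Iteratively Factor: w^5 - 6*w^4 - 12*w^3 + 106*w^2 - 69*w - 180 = (w + 1)*(w^4 - 7*w^3 - 5*w^2 + 111*w - 180) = (w - 3)*(w + 1)*(w^3 - 4*w^2 - 17*w + 60) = (w - 3)*(w + 1)*(w + 4)*(w^2 - 8*w + 15) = (w - 3)^2*(w + 1)*(w + 4)*(w - 5)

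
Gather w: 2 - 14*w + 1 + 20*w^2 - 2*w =20*w^2 - 16*w + 3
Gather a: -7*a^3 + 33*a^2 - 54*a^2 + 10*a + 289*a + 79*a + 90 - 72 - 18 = -7*a^3 - 21*a^2 + 378*a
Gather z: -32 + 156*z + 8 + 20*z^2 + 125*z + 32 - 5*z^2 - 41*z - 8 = 15*z^2 + 240*z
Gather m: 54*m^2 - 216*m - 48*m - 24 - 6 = 54*m^2 - 264*m - 30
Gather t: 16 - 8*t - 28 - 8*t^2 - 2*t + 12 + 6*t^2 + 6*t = -2*t^2 - 4*t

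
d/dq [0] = 0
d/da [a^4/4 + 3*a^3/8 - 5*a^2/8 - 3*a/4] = a^3 + 9*a^2/8 - 5*a/4 - 3/4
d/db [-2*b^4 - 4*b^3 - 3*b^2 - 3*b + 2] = -8*b^3 - 12*b^2 - 6*b - 3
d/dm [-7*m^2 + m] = 1 - 14*m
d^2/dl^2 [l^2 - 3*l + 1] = 2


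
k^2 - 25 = (k - 5)*(k + 5)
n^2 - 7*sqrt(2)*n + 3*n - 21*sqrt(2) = (n + 3)*(n - 7*sqrt(2))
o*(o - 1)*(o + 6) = o^3 + 5*o^2 - 6*o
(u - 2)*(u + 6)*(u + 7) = u^3 + 11*u^2 + 16*u - 84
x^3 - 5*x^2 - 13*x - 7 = (x - 7)*(x + 1)^2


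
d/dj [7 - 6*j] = -6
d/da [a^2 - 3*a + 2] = 2*a - 3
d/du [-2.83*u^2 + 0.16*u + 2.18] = 0.16 - 5.66*u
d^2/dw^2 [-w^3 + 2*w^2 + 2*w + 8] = 4 - 6*w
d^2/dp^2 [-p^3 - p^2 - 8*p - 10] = -6*p - 2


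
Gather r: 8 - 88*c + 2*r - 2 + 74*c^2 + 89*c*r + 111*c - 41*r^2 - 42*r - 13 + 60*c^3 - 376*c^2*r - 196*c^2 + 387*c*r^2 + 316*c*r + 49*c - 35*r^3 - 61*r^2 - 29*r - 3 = 60*c^3 - 122*c^2 + 72*c - 35*r^3 + r^2*(387*c - 102) + r*(-376*c^2 + 405*c - 69) - 10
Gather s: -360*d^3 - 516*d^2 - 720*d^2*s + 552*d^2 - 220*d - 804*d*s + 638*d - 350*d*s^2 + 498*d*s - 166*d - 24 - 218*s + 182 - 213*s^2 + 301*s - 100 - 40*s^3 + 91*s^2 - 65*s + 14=-360*d^3 + 36*d^2 + 252*d - 40*s^3 + s^2*(-350*d - 122) + s*(-720*d^2 - 306*d + 18) + 72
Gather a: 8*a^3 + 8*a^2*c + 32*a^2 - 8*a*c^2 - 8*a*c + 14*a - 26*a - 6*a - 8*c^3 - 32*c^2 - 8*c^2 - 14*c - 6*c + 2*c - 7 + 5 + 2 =8*a^3 + a^2*(8*c + 32) + a*(-8*c^2 - 8*c - 18) - 8*c^3 - 40*c^2 - 18*c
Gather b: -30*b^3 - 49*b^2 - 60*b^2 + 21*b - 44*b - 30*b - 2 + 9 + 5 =-30*b^3 - 109*b^2 - 53*b + 12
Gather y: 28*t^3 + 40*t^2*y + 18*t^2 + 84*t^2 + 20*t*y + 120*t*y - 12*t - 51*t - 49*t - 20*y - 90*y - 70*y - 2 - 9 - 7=28*t^3 + 102*t^2 - 112*t + y*(40*t^2 + 140*t - 180) - 18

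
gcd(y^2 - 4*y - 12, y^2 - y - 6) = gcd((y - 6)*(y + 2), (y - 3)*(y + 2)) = y + 2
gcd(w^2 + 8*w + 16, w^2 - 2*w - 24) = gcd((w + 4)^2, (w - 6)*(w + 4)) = w + 4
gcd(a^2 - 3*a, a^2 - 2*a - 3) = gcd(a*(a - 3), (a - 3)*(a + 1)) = a - 3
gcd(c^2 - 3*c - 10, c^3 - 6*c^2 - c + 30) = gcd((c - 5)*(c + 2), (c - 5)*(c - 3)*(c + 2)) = c^2 - 3*c - 10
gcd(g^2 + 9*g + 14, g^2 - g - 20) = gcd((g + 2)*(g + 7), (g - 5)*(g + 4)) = 1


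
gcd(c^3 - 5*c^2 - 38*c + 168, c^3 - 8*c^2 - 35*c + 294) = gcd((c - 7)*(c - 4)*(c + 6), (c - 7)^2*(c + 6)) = c^2 - c - 42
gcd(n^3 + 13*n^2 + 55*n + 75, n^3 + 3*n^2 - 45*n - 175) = n^2 + 10*n + 25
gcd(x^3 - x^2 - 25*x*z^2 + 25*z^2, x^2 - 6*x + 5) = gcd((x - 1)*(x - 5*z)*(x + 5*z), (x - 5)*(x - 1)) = x - 1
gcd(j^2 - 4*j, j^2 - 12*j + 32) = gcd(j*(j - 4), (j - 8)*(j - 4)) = j - 4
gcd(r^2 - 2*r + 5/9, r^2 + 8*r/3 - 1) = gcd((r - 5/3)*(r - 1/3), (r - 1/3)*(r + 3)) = r - 1/3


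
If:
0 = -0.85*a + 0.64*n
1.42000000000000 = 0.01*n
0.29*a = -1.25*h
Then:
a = 106.92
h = -24.80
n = 142.00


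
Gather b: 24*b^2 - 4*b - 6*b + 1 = 24*b^2 - 10*b + 1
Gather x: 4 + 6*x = 6*x + 4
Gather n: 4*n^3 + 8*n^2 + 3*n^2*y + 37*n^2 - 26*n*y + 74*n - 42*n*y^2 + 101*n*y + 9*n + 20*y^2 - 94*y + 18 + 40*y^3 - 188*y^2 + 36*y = 4*n^3 + n^2*(3*y + 45) + n*(-42*y^2 + 75*y + 83) + 40*y^3 - 168*y^2 - 58*y + 18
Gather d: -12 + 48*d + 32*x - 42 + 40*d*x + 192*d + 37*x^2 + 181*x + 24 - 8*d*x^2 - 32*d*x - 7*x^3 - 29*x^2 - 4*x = d*(-8*x^2 + 8*x + 240) - 7*x^3 + 8*x^2 + 209*x - 30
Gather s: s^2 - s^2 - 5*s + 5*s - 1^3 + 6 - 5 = 0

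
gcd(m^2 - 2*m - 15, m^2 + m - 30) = m - 5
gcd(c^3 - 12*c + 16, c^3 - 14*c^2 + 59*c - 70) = c - 2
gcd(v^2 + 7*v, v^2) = v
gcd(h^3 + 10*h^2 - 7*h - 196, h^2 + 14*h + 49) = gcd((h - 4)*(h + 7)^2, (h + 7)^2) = h^2 + 14*h + 49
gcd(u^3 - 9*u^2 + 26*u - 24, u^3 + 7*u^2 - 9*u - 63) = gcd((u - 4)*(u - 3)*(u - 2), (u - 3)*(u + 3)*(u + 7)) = u - 3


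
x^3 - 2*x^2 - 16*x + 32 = (x - 4)*(x - 2)*(x + 4)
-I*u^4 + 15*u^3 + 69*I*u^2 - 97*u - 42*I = (u + I)*(u + 6*I)*(u + 7*I)*(-I*u + 1)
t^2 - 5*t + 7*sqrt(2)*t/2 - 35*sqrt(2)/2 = (t - 5)*(t + 7*sqrt(2)/2)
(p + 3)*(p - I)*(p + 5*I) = p^3 + 3*p^2 + 4*I*p^2 + 5*p + 12*I*p + 15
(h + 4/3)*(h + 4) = h^2 + 16*h/3 + 16/3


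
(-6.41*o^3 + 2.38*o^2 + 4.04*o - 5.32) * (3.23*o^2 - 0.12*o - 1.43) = -20.7043*o^5 + 8.4566*o^4 + 21.9299*o^3 - 21.0718*o^2 - 5.1388*o + 7.6076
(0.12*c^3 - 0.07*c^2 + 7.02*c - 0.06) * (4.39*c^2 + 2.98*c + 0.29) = 0.5268*c^5 + 0.0503*c^4 + 30.644*c^3 + 20.6359*c^2 + 1.857*c - 0.0174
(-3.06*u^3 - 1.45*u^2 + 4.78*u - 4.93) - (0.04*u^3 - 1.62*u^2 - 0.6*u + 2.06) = -3.1*u^3 + 0.17*u^2 + 5.38*u - 6.99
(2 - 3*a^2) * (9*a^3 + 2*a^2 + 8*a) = -27*a^5 - 6*a^4 - 6*a^3 + 4*a^2 + 16*a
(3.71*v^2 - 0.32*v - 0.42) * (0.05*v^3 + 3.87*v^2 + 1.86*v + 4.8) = 0.1855*v^5 + 14.3417*v^4 + 5.6412*v^3 + 15.5874*v^2 - 2.3172*v - 2.016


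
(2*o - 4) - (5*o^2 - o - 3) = -5*o^2 + 3*o - 1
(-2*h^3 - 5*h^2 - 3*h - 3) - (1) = -2*h^3 - 5*h^2 - 3*h - 4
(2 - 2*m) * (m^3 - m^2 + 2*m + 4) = -2*m^4 + 4*m^3 - 6*m^2 - 4*m + 8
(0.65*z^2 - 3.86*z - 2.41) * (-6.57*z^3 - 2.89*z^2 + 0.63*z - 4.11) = -4.2705*z^5 + 23.4817*z^4 + 27.3986*z^3 + 1.8616*z^2 + 14.3463*z + 9.9051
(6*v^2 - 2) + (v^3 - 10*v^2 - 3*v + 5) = v^3 - 4*v^2 - 3*v + 3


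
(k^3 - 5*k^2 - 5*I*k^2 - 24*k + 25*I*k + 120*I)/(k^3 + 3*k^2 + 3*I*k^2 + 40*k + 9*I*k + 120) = (k - 8)/(k + 8*I)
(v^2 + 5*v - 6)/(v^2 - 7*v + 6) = (v + 6)/(v - 6)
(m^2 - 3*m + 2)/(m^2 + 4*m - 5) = (m - 2)/(m + 5)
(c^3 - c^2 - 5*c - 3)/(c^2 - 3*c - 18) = (-c^3 + c^2 + 5*c + 3)/(-c^2 + 3*c + 18)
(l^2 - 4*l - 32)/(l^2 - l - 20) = (l - 8)/(l - 5)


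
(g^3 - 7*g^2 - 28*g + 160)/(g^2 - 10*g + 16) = (g^2 + g - 20)/(g - 2)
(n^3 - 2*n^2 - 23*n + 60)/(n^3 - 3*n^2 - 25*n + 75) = (n - 4)/(n - 5)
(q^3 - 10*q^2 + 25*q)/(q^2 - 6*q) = (q^2 - 10*q + 25)/(q - 6)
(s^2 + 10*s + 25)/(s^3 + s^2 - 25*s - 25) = (s + 5)/(s^2 - 4*s - 5)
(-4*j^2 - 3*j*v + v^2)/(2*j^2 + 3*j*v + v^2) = (-4*j + v)/(2*j + v)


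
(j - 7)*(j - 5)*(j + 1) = j^3 - 11*j^2 + 23*j + 35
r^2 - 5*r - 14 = (r - 7)*(r + 2)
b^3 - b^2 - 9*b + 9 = (b - 3)*(b - 1)*(b + 3)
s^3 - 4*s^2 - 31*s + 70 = (s - 7)*(s - 2)*(s + 5)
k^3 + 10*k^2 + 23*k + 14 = (k + 1)*(k + 2)*(k + 7)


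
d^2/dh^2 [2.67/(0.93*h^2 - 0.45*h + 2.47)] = (-4.618566*h^2 + 2.23479*h + 2.67*(1.86*h - 0.45)*(3.72*h - 0.9) - 12.266514)/(0.93*h^2 - 0.45*h + 2.47)^3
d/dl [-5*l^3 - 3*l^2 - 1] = 3*l*(-5*l - 2)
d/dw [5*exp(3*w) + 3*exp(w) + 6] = (15*exp(2*w) + 3)*exp(w)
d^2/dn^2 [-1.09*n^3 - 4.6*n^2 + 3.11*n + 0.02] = -6.54*n - 9.2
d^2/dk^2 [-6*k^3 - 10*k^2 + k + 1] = -36*k - 20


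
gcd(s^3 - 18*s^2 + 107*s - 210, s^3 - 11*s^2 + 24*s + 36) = s - 6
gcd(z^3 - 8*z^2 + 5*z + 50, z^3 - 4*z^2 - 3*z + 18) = z + 2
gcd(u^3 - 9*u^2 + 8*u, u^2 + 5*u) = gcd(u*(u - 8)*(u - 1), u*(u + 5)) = u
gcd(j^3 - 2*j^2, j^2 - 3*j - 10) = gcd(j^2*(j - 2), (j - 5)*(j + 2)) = 1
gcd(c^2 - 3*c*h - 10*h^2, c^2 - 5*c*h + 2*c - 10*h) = c - 5*h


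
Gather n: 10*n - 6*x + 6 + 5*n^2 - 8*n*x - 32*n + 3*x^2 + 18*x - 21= 5*n^2 + n*(-8*x - 22) + 3*x^2 + 12*x - 15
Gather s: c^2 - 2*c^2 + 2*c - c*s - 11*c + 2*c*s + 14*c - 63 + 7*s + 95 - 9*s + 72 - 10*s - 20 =-c^2 + 5*c + s*(c - 12) + 84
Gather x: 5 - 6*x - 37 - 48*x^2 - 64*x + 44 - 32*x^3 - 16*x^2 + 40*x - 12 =-32*x^3 - 64*x^2 - 30*x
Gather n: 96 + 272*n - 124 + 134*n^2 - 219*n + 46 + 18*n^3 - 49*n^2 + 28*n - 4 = 18*n^3 + 85*n^2 + 81*n + 14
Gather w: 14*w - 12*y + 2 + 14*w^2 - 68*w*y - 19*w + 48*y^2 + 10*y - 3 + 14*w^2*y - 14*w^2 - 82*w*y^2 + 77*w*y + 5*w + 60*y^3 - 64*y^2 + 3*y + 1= 14*w^2*y + w*(-82*y^2 + 9*y) + 60*y^3 - 16*y^2 + y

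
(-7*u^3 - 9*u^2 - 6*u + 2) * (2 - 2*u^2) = 14*u^5 + 18*u^4 - 2*u^3 - 22*u^2 - 12*u + 4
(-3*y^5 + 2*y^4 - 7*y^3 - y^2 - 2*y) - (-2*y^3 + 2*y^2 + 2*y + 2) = -3*y^5 + 2*y^4 - 5*y^3 - 3*y^2 - 4*y - 2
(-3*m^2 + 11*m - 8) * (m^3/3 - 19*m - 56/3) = -m^5 + 11*m^4/3 + 163*m^3/3 - 153*m^2 - 160*m/3 + 448/3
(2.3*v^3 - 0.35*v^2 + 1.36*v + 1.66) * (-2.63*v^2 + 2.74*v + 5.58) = -6.049*v^5 + 7.2225*v^4 + 8.2982*v^3 - 2.5924*v^2 + 12.1372*v + 9.2628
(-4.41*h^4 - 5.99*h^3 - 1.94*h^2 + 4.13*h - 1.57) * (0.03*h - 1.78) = -0.1323*h^5 + 7.6701*h^4 + 10.604*h^3 + 3.5771*h^2 - 7.3985*h + 2.7946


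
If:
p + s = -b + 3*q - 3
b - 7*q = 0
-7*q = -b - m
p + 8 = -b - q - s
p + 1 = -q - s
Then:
No Solution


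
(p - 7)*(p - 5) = p^2 - 12*p + 35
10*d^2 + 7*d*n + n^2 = (2*d + n)*(5*d + n)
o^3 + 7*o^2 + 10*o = o*(o + 2)*(o + 5)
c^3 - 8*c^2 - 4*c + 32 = (c - 8)*(c - 2)*(c + 2)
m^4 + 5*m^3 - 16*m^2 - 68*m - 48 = (m - 4)*(m + 1)*(m + 2)*(m + 6)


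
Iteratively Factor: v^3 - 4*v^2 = (v - 4)*(v^2) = v*(v - 4)*(v)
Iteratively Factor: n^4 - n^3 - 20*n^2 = (n + 4)*(n^3 - 5*n^2) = (n - 5)*(n + 4)*(n^2) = n*(n - 5)*(n + 4)*(n)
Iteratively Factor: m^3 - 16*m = (m - 4)*(m^2 + 4*m) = (m - 4)*(m + 4)*(m)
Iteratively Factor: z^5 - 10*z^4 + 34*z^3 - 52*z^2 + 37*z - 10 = (z - 5)*(z^4 - 5*z^3 + 9*z^2 - 7*z + 2) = (z - 5)*(z - 1)*(z^3 - 4*z^2 + 5*z - 2) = (z - 5)*(z - 1)^2*(z^2 - 3*z + 2) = (z - 5)*(z - 1)^3*(z - 2)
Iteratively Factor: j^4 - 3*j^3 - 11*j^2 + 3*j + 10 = (j - 5)*(j^3 + 2*j^2 - j - 2) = (j - 5)*(j + 2)*(j^2 - 1) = (j - 5)*(j + 1)*(j + 2)*(j - 1)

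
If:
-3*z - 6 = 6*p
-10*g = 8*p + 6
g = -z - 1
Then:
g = -1/7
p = -4/7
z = -6/7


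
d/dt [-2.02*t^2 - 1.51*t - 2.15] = -4.04*t - 1.51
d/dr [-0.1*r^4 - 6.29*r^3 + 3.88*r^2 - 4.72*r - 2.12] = -0.4*r^3 - 18.87*r^2 + 7.76*r - 4.72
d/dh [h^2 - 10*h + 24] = 2*h - 10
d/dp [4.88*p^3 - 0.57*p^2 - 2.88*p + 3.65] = 14.64*p^2 - 1.14*p - 2.88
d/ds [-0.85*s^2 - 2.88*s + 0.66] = -1.7*s - 2.88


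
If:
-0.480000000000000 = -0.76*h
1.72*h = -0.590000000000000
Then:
No Solution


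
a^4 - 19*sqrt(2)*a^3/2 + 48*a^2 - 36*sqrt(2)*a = a*(a - 6*sqrt(2))*(a - 2*sqrt(2))*(a - 3*sqrt(2)/2)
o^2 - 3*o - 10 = (o - 5)*(o + 2)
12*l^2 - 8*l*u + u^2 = (-6*l + u)*(-2*l + u)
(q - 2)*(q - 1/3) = q^2 - 7*q/3 + 2/3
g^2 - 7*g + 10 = (g - 5)*(g - 2)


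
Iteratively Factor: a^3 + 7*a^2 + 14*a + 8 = (a + 2)*(a^2 + 5*a + 4) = (a + 1)*(a + 2)*(a + 4)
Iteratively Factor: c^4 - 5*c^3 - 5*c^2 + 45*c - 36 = (c - 3)*(c^3 - 2*c^2 - 11*c + 12) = (c - 3)*(c + 3)*(c^2 - 5*c + 4) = (c - 3)*(c - 1)*(c + 3)*(c - 4)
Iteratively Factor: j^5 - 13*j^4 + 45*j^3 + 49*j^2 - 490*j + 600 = (j - 2)*(j^4 - 11*j^3 + 23*j^2 + 95*j - 300) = (j - 4)*(j - 2)*(j^3 - 7*j^2 - 5*j + 75) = (j - 5)*(j - 4)*(j - 2)*(j^2 - 2*j - 15) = (j - 5)*(j - 4)*(j - 2)*(j + 3)*(j - 5)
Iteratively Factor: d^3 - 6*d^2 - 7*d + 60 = (d - 5)*(d^2 - d - 12) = (d - 5)*(d - 4)*(d + 3)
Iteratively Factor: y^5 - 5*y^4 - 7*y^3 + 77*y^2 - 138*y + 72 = (y - 1)*(y^4 - 4*y^3 - 11*y^2 + 66*y - 72) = (y - 1)*(y + 4)*(y^3 - 8*y^2 + 21*y - 18) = (y - 3)*(y - 1)*(y + 4)*(y^2 - 5*y + 6) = (y - 3)*(y - 2)*(y - 1)*(y + 4)*(y - 3)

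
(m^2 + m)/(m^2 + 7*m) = (m + 1)/(m + 7)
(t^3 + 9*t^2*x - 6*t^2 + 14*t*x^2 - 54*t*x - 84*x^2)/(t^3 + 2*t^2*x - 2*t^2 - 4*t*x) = (t^2 + 7*t*x - 6*t - 42*x)/(t*(t - 2))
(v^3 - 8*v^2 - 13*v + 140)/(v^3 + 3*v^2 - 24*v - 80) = (v - 7)/(v + 4)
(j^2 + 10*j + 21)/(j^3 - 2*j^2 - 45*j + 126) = (j + 3)/(j^2 - 9*j + 18)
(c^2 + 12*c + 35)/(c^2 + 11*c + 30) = (c + 7)/(c + 6)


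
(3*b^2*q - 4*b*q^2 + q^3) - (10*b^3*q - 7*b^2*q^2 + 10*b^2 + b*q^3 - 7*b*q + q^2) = -10*b^3*q + 7*b^2*q^2 + 3*b^2*q - 10*b^2 - b*q^3 - 4*b*q^2 + 7*b*q + q^3 - q^2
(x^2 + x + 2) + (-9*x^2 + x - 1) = -8*x^2 + 2*x + 1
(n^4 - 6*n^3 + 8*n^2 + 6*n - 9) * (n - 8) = n^5 - 14*n^4 + 56*n^3 - 58*n^2 - 57*n + 72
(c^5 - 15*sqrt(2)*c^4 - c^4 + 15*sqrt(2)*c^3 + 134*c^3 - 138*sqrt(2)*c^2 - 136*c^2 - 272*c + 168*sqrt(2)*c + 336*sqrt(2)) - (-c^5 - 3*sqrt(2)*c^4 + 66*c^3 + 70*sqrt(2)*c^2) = 2*c^5 - 12*sqrt(2)*c^4 - c^4 + 15*sqrt(2)*c^3 + 68*c^3 - 208*sqrt(2)*c^2 - 136*c^2 - 272*c + 168*sqrt(2)*c + 336*sqrt(2)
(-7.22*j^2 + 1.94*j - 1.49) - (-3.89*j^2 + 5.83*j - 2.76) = -3.33*j^2 - 3.89*j + 1.27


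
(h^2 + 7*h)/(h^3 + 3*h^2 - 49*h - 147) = h/(h^2 - 4*h - 21)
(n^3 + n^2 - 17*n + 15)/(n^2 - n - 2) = (-n^3 - n^2 + 17*n - 15)/(-n^2 + n + 2)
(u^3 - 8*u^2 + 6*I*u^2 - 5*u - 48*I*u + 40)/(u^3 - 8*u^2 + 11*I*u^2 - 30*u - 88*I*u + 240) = (u + I)/(u + 6*I)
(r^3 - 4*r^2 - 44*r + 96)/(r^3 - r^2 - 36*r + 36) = (r^2 - 10*r + 16)/(r^2 - 7*r + 6)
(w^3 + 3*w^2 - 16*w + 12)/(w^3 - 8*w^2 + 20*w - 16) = (w^2 + 5*w - 6)/(w^2 - 6*w + 8)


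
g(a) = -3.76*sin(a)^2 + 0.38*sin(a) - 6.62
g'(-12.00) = -3.08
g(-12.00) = -7.50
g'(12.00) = 3.73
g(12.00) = -7.91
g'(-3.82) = 3.38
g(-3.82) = -7.86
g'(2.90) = 1.38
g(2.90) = -6.74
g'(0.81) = -3.49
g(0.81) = -8.32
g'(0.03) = 0.15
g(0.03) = -6.61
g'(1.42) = -1.06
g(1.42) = -9.92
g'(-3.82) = 3.38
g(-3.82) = -7.86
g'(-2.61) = -3.61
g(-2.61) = -7.78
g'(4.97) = 1.95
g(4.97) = -10.50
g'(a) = -7.52*sin(a)*cos(a) + 0.38*cos(a)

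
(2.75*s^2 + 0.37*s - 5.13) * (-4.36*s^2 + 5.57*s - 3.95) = -11.99*s^4 + 13.7043*s^3 + 13.5652*s^2 - 30.0356*s + 20.2635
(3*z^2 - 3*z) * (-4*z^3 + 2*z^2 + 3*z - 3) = -12*z^5 + 18*z^4 + 3*z^3 - 18*z^2 + 9*z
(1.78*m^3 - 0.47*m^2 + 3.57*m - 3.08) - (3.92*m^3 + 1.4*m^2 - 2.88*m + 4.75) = -2.14*m^3 - 1.87*m^2 + 6.45*m - 7.83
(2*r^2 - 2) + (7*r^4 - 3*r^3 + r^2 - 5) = 7*r^4 - 3*r^3 + 3*r^2 - 7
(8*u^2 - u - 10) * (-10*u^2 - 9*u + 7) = -80*u^4 - 62*u^3 + 165*u^2 + 83*u - 70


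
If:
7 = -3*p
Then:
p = -7/3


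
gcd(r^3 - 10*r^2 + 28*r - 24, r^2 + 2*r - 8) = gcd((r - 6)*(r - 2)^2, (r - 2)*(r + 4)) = r - 2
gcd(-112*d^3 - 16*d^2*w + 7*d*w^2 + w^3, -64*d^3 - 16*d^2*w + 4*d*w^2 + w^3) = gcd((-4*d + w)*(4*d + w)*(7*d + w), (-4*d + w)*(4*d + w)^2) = -16*d^2 + w^2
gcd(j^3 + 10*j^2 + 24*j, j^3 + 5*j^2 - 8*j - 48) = j + 4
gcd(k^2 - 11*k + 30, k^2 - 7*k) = 1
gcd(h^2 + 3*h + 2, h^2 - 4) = h + 2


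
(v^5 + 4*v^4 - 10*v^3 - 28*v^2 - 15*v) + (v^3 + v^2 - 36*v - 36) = v^5 + 4*v^4 - 9*v^3 - 27*v^2 - 51*v - 36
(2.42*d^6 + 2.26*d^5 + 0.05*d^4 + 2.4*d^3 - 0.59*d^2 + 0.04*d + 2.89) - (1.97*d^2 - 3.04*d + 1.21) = 2.42*d^6 + 2.26*d^5 + 0.05*d^4 + 2.4*d^3 - 2.56*d^2 + 3.08*d + 1.68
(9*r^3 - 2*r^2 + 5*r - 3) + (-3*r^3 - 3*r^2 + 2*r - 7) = 6*r^3 - 5*r^2 + 7*r - 10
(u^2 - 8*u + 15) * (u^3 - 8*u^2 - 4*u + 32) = u^5 - 16*u^4 + 75*u^3 - 56*u^2 - 316*u + 480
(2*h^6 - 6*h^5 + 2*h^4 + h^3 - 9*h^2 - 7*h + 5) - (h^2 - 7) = 2*h^6 - 6*h^5 + 2*h^4 + h^3 - 10*h^2 - 7*h + 12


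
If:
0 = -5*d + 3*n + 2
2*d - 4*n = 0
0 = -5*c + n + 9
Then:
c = 13/7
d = 4/7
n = 2/7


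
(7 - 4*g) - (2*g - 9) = 16 - 6*g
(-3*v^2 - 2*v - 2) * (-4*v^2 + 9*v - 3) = 12*v^4 - 19*v^3 - v^2 - 12*v + 6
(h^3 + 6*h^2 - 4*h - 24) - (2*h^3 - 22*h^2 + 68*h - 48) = -h^3 + 28*h^2 - 72*h + 24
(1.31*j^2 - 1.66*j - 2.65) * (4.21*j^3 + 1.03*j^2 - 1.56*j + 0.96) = 5.5151*j^5 - 5.6393*j^4 - 14.9099*j^3 + 1.1177*j^2 + 2.5404*j - 2.544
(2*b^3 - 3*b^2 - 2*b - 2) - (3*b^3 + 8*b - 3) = -b^3 - 3*b^2 - 10*b + 1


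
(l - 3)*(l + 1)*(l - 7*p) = l^3 - 7*l^2*p - 2*l^2 + 14*l*p - 3*l + 21*p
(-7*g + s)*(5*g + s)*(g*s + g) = -35*g^3*s - 35*g^3 - 2*g^2*s^2 - 2*g^2*s + g*s^3 + g*s^2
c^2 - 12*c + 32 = (c - 8)*(c - 4)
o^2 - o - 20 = (o - 5)*(o + 4)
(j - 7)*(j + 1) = j^2 - 6*j - 7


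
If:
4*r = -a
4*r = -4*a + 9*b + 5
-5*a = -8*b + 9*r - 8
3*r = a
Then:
No Solution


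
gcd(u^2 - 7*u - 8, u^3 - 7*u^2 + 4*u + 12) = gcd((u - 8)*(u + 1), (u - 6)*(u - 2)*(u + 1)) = u + 1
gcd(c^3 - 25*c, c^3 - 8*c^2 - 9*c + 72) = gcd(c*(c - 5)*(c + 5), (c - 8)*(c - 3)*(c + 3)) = 1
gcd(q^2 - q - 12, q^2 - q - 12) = q^2 - q - 12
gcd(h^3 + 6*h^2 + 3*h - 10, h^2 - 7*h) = 1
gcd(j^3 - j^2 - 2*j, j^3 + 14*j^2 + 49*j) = j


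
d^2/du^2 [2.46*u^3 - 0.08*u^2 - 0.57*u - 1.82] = 14.76*u - 0.16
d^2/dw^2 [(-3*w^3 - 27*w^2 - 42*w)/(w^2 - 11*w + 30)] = 72*(-17*w^3 + 150*w^2 - 120*w - 1060)/(w^6 - 33*w^5 + 453*w^4 - 3311*w^3 + 13590*w^2 - 29700*w + 27000)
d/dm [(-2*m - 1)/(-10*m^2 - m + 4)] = (20*m^2 + 2*m - (2*m + 1)*(20*m + 1) - 8)/(10*m^2 + m - 4)^2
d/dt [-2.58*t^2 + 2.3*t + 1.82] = 2.3 - 5.16*t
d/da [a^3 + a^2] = a*(3*a + 2)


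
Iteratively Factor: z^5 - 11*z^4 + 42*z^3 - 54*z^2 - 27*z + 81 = (z + 1)*(z^4 - 12*z^3 + 54*z^2 - 108*z + 81) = (z - 3)*(z + 1)*(z^3 - 9*z^2 + 27*z - 27) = (z - 3)^2*(z + 1)*(z^2 - 6*z + 9) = (z - 3)^3*(z + 1)*(z - 3)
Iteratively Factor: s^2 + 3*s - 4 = (s - 1)*(s + 4)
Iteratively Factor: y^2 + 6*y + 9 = (y + 3)*(y + 3)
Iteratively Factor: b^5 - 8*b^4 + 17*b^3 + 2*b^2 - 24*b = (b - 3)*(b^4 - 5*b^3 + 2*b^2 + 8*b) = (b - 4)*(b - 3)*(b^3 - b^2 - 2*b) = b*(b - 4)*(b - 3)*(b^2 - b - 2) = b*(b - 4)*(b - 3)*(b - 2)*(b + 1)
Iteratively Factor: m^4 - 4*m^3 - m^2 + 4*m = (m - 1)*(m^3 - 3*m^2 - 4*m) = (m - 4)*(m - 1)*(m^2 + m) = m*(m - 4)*(m - 1)*(m + 1)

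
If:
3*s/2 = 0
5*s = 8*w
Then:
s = 0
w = 0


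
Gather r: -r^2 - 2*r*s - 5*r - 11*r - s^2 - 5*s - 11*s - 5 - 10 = -r^2 + r*(-2*s - 16) - s^2 - 16*s - 15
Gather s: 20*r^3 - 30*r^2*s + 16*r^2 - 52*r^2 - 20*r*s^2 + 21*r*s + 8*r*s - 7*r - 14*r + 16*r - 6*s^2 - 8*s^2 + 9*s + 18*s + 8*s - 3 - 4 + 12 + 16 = 20*r^3 - 36*r^2 - 5*r + s^2*(-20*r - 14) + s*(-30*r^2 + 29*r + 35) + 21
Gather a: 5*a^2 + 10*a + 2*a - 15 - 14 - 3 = 5*a^2 + 12*a - 32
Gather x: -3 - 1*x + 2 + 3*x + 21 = 2*x + 20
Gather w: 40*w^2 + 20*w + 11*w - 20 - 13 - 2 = 40*w^2 + 31*w - 35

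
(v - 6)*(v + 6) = v^2 - 36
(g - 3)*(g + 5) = g^2 + 2*g - 15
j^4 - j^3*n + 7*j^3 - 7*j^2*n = j^2*(j + 7)*(j - n)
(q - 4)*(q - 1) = q^2 - 5*q + 4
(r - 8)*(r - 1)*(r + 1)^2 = r^4 - 7*r^3 - 9*r^2 + 7*r + 8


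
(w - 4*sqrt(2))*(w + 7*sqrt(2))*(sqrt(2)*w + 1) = sqrt(2)*w^3 + 7*w^2 - 53*sqrt(2)*w - 56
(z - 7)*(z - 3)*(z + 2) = z^3 - 8*z^2 + z + 42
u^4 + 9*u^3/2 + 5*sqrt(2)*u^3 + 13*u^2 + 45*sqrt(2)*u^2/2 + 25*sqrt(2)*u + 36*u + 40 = (u + 2)*(u + 5/2)*(u + sqrt(2))*(u + 4*sqrt(2))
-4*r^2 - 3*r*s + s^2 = (-4*r + s)*(r + s)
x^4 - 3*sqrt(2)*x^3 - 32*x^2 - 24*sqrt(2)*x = x*(x - 6*sqrt(2))*(x + sqrt(2))*(x + 2*sqrt(2))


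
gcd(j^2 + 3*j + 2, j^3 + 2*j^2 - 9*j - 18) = j + 2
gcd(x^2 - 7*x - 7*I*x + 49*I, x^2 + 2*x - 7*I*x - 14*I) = x - 7*I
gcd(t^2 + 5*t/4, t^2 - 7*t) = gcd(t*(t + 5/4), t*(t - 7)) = t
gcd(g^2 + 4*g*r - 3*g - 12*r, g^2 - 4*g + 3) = g - 3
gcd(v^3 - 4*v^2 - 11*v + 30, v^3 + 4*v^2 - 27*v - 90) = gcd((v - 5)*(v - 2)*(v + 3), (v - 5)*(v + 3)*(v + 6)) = v^2 - 2*v - 15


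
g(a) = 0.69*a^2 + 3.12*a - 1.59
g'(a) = 1.38*a + 3.12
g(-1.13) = -4.23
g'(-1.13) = 1.56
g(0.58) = 0.45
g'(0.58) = 3.92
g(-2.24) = -5.12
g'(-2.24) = 0.03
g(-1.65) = -4.86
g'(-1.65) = 0.84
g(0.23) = -0.84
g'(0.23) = 3.44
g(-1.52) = -4.74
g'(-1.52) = 1.02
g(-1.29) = -4.47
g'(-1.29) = 1.34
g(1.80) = 6.26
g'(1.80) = 5.60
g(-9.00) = 26.22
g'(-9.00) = -9.30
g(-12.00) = 60.33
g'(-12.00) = -13.44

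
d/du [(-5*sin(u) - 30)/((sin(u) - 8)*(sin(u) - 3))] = 5*(sin(u)^2 + 12*sin(u) - 90)*cos(u)/((sin(u) - 8)^2*(sin(u) - 3)^2)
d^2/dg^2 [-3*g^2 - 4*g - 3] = -6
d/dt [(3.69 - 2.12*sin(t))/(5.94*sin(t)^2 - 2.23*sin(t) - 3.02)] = (12.5928*sin(t)^2 - 43.8372*sin(t) + 14.6311)*cos(t)/(35.2836*sin(t)^4 - 26.4924*sin(t)^3 - 30.9047*sin(t)^2 + 13.4692*sin(t) + 9.1204)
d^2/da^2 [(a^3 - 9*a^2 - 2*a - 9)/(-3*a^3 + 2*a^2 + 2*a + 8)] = 2*(75*a^6 + 36*a^5 + 468*a^4 + 1076*a^3 - 246*a^2 + 468*a + 436)/(27*a^9 - 54*a^8 - 18*a^7 - 152*a^6 + 300*a^5 + 168*a^4 + 376*a^3 - 480*a^2 - 384*a - 512)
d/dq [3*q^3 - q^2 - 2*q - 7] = 9*q^2 - 2*q - 2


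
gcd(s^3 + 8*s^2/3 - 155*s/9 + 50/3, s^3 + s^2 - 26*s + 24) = s + 6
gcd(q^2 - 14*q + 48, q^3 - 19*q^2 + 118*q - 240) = q^2 - 14*q + 48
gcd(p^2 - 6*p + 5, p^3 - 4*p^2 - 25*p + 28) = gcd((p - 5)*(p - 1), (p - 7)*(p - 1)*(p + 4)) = p - 1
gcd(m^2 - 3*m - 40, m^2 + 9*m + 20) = m + 5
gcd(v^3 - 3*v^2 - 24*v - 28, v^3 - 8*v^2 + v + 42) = v^2 - 5*v - 14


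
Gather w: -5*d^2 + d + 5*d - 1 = -5*d^2 + 6*d - 1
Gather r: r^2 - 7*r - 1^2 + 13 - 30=r^2 - 7*r - 18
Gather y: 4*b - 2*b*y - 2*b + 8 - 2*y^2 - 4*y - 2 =2*b - 2*y^2 + y*(-2*b - 4) + 6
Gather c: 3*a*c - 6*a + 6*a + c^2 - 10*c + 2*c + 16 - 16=c^2 + c*(3*a - 8)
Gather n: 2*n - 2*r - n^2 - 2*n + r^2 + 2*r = -n^2 + r^2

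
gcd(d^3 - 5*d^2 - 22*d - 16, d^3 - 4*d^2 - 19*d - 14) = d^2 + 3*d + 2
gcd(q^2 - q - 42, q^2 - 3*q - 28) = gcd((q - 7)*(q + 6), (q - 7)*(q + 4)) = q - 7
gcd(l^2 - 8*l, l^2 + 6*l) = l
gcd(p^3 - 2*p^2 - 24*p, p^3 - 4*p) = p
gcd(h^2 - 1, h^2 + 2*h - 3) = h - 1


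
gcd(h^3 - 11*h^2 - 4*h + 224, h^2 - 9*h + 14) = h - 7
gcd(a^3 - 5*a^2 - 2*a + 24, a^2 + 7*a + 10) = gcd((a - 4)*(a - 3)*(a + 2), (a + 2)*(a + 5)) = a + 2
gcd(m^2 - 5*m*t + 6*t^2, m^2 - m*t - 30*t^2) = 1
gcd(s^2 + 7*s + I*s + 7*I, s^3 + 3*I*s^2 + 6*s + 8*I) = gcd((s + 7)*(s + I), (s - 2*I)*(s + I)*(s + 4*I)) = s + I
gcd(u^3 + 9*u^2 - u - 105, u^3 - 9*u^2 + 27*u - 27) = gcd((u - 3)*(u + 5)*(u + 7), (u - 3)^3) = u - 3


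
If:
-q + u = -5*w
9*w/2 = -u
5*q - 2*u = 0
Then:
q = 0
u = 0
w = 0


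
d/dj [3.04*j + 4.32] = 3.04000000000000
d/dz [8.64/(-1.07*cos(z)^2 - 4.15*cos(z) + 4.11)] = -(18.4896*cos(z) + 35.856)*sin(z)/(1.07*cos(z)^2 + 4.15*cos(z) - 4.11)^2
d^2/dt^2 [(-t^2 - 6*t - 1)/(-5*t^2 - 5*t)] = 2*(5*t^3 + 3*t^2 + 3*t + 1)/(5*t^3*(t^3 + 3*t^2 + 3*t + 1))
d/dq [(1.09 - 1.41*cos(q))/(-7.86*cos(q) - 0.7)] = -9.5544*sin(q)/(7.86*cos(q) + 0.7)^2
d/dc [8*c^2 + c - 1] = 16*c + 1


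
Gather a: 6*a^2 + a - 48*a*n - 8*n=6*a^2 + a*(1 - 48*n) - 8*n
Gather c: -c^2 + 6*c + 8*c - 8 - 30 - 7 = -c^2 + 14*c - 45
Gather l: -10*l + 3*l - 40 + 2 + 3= -7*l - 35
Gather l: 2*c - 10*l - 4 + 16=2*c - 10*l + 12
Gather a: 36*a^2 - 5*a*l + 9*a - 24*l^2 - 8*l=36*a^2 + a*(9 - 5*l) - 24*l^2 - 8*l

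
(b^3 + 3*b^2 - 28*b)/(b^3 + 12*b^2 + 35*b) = (b - 4)/(b + 5)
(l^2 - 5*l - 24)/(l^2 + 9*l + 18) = (l - 8)/(l + 6)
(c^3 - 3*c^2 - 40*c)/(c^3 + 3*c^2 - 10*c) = (c - 8)/(c - 2)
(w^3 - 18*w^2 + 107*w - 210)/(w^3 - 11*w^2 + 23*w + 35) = (w - 6)/(w + 1)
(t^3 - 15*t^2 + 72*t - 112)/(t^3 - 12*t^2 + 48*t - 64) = (t - 7)/(t - 4)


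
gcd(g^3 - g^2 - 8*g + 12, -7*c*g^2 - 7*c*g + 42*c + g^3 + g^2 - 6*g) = g^2 + g - 6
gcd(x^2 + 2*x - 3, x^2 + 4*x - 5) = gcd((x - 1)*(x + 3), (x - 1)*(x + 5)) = x - 1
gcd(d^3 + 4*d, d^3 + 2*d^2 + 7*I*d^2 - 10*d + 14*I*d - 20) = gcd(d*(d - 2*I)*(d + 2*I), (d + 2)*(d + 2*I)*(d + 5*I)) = d + 2*I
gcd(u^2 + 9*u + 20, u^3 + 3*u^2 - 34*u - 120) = u^2 + 9*u + 20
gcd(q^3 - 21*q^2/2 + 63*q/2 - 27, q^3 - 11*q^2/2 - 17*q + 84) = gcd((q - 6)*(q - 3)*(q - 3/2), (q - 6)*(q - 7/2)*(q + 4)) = q - 6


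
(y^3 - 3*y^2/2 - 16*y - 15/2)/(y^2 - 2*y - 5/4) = 2*(y^2 - 2*y - 15)/(2*y - 5)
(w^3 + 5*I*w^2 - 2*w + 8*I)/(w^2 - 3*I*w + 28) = (w^2 + I*w + 2)/(w - 7*I)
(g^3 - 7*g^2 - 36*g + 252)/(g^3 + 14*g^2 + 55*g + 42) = (g^2 - 13*g + 42)/(g^2 + 8*g + 7)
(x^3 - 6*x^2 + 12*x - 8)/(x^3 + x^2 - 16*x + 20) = (x - 2)/(x + 5)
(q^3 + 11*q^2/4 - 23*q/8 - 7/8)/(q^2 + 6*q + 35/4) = (4*q^2 - 3*q - 1)/(2*(2*q + 5))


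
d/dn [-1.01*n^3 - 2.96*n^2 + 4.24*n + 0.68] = -3.03*n^2 - 5.92*n + 4.24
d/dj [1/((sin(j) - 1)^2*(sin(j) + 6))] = -(3*sin(j) + 11)*cos(j)/((sin(j) - 1)^3*(sin(j) + 6)^2)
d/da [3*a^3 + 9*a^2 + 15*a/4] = 9*a^2 + 18*a + 15/4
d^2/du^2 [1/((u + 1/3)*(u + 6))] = 6*(9*(u + 6)^2 + 3*(u + 6)*(3*u + 1) + (3*u + 1)^2)/((u + 6)^3*(3*u + 1)^3)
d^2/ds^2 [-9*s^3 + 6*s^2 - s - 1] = 12 - 54*s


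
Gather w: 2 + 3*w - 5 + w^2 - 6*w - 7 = w^2 - 3*w - 10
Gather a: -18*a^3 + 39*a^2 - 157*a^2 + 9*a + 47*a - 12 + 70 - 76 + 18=-18*a^3 - 118*a^2 + 56*a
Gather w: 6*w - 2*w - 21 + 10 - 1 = 4*w - 12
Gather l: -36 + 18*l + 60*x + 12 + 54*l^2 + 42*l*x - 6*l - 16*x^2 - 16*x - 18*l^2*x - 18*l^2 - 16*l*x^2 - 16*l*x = l^2*(36 - 18*x) + l*(-16*x^2 + 26*x + 12) - 16*x^2 + 44*x - 24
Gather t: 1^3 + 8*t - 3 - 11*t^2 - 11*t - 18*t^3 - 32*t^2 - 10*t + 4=-18*t^3 - 43*t^2 - 13*t + 2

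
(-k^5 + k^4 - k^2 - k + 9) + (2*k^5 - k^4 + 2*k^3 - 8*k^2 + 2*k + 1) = k^5 + 2*k^3 - 9*k^2 + k + 10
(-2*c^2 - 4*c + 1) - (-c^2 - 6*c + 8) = -c^2 + 2*c - 7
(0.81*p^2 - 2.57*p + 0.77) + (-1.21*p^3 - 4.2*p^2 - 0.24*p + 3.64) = -1.21*p^3 - 3.39*p^2 - 2.81*p + 4.41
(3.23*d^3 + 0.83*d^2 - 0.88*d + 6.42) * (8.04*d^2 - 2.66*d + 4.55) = 25.9692*d^5 - 1.9186*d^4 + 5.4135*d^3 + 57.7341*d^2 - 21.0812*d + 29.211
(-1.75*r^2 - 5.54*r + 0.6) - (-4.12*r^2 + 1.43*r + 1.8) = 2.37*r^2 - 6.97*r - 1.2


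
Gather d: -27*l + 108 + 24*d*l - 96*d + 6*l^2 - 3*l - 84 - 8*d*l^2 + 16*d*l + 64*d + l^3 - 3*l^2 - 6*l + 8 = d*(-8*l^2 + 40*l - 32) + l^3 + 3*l^2 - 36*l + 32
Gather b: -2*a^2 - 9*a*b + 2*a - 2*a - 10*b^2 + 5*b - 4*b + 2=-2*a^2 - 10*b^2 + b*(1 - 9*a) + 2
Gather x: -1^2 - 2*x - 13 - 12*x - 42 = -14*x - 56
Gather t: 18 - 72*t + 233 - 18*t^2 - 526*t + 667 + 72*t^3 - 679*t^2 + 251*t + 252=72*t^3 - 697*t^2 - 347*t + 1170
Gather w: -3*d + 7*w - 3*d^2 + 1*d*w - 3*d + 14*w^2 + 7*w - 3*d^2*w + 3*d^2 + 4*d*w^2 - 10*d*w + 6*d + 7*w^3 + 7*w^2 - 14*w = 7*w^3 + w^2*(4*d + 21) + w*(-3*d^2 - 9*d)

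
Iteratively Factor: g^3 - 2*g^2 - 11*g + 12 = (g + 3)*(g^2 - 5*g + 4) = (g - 4)*(g + 3)*(g - 1)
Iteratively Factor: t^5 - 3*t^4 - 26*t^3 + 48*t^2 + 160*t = (t + 2)*(t^4 - 5*t^3 - 16*t^2 + 80*t) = t*(t + 2)*(t^3 - 5*t^2 - 16*t + 80) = t*(t + 2)*(t + 4)*(t^2 - 9*t + 20) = t*(t - 4)*(t + 2)*(t + 4)*(t - 5)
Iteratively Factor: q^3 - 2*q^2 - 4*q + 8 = (q + 2)*(q^2 - 4*q + 4) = (q - 2)*(q + 2)*(q - 2)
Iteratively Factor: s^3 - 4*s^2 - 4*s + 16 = (s - 2)*(s^2 - 2*s - 8) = (s - 4)*(s - 2)*(s + 2)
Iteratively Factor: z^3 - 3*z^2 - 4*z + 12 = (z + 2)*(z^2 - 5*z + 6) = (z - 2)*(z + 2)*(z - 3)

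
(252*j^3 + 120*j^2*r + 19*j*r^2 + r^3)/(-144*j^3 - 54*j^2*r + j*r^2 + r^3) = (42*j^2 + 13*j*r + r^2)/(-24*j^2 - 5*j*r + r^2)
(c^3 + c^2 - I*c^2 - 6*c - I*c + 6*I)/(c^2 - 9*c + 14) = (c^2 + c*(3 - I) - 3*I)/(c - 7)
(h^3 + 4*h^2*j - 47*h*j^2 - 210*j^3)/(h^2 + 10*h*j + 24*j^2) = (h^2 - 2*h*j - 35*j^2)/(h + 4*j)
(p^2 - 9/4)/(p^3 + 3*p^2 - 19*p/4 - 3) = (2*p + 3)/(2*p^2 + 9*p + 4)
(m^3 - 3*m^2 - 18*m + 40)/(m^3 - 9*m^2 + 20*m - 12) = (m^2 - m - 20)/(m^2 - 7*m + 6)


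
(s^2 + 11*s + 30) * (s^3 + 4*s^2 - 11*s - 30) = s^5 + 15*s^4 + 63*s^3 - 31*s^2 - 660*s - 900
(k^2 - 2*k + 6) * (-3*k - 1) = -3*k^3 + 5*k^2 - 16*k - 6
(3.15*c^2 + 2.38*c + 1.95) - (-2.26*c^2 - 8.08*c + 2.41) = 5.41*c^2 + 10.46*c - 0.46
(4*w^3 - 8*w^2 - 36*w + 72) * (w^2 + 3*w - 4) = 4*w^5 + 4*w^4 - 76*w^3 - 4*w^2 + 360*w - 288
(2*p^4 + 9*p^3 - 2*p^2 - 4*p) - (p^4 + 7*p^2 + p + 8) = p^4 + 9*p^3 - 9*p^2 - 5*p - 8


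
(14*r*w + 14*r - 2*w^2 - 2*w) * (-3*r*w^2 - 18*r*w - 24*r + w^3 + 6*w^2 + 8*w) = -42*r^2*w^3 - 294*r^2*w^2 - 588*r^2*w - 336*r^2 + 20*r*w^4 + 140*r*w^3 + 280*r*w^2 + 160*r*w - 2*w^5 - 14*w^4 - 28*w^3 - 16*w^2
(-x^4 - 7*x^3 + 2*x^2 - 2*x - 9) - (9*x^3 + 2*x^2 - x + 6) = -x^4 - 16*x^3 - x - 15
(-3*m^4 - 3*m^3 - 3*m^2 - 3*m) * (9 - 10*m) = 30*m^5 + 3*m^4 + 3*m^3 + 3*m^2 - 27*m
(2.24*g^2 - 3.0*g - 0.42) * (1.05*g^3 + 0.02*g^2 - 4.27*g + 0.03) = 2.352*g^5 - 3.1052*g^4 - 10.0658*g^3 + 12.8688*g^2 + 1.7034*g - 0.0126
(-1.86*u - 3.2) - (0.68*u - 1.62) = -2.54*u - 1.58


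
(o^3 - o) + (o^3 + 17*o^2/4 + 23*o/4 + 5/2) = 2*o^3 + 17*o^2/4 + 19*o/4 + 5/2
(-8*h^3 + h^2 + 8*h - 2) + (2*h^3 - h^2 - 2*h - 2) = -6*h^3 + 6*h - 4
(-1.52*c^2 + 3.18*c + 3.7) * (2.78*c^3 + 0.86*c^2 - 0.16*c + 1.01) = -4.2256*c^5 + 7.5332*c^4 + 13.264*c^3 + 1.138*c^2 + 2.6198*c + 3.737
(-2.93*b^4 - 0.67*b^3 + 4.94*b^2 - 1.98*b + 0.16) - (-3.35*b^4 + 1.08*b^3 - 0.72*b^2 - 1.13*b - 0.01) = 0.42*b^4 - 1.75*b^3 + 5.66*b^2 - 0.85*b + 0.17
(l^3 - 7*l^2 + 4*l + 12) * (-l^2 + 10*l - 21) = -l^5 + 17*l^4 - 95*l^3 + 175*l^2 + 36*l - 252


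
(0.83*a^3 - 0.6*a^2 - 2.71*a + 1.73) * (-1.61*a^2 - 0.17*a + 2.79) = -1.3363*a^5 + 0.8249*a^4 + 6.7808*a^3 - 3.9986*a^2 - 7.855*a + 4.8267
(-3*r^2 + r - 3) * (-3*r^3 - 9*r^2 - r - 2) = 9*r^5 + 24*r^4 + 3*r^3 + 32*r^2 + r + 6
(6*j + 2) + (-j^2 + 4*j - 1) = -j^2 + 10*j + 1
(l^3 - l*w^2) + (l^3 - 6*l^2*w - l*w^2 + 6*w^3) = 2*l^3 - 6*l^2*w - 2*l*w^2 + 6*w^3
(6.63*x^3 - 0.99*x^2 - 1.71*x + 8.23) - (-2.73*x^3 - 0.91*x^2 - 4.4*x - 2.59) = 9.36*x^3 - 0.08*x^2 + 2.69*x + 10.82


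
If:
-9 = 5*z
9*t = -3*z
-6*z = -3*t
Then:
No Solution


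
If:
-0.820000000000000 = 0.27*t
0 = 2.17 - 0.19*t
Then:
No Solution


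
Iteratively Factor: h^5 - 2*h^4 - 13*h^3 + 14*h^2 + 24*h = (h - 2)*(h^4 - 13*h^2 - 12*h) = (h - 4)*(h - 2)*(h^3 + 4*h^2 + 3*h) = (h - 4)*(h - 2)*(h + 1)*(h^2 + 3*h) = (h - 4)*(h - 2)*(h + 1)*(h + 3)*(h)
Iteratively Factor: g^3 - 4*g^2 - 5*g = (g)*(g^2 - 4*g - 5) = g*(g + 1)*(g - 5)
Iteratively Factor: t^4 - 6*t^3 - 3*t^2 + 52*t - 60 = (t - 2)*(t^3 - 4*t^2 - 11*t + 30) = (t - 2)*(t + 3)*(t^2 - 7*t + 10) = (t - 5)*(t - 2)*(t + 3)*(t - 2)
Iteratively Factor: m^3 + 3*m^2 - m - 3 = (m - 1)*(m^2 + 4*m + 3) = (m - 1)*(m + 3)*(m + 1)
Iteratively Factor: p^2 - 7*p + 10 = (p - 2)*(p - 5)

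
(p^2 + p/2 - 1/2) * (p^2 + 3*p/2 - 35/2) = p^4 + 2*p^3 - 69*p^2/4 - 19*p/2 + 35/4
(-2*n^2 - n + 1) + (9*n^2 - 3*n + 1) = 7*n^2 - 4*n + 2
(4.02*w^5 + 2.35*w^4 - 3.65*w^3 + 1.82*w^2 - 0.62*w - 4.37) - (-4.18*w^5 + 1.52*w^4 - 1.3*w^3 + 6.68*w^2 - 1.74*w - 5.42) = 8.2*w^5 + 0.83*w^4 - 2.35*w^3 - 4.86*w^2 + 1.12*w + 1.05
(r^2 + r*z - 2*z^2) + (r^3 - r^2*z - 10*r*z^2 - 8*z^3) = r^3 - r^2*z + r^2 - 10*r*z^2 + r*z - 8*z^3 - 2*z^2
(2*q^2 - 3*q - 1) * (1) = 2*q^2 - 3*q - 1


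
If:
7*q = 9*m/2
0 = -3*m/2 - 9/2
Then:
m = -3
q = -27/14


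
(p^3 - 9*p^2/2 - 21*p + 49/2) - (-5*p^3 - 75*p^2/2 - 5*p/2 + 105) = 6*p^3 + 33*p^2 - 37*p/2 - 161/2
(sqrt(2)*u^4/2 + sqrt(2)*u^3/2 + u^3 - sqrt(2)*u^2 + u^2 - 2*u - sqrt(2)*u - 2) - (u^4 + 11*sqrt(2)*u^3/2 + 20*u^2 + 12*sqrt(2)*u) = -u^4 + sqrt(2)*u^4/2 - 5*sqrt(2)*u^3 + u^3 - 19*u^2 - sqrt(2)*u^2 - 13*sqrt(2)*u - 2*u - 2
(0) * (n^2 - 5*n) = 0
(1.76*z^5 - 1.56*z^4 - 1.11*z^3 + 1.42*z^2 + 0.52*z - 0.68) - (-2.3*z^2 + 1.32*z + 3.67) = 1.76*z^5 - 1.56*z^4 - 1.11*z^3 + 3.72*z^2 - 0.8*z - 4.35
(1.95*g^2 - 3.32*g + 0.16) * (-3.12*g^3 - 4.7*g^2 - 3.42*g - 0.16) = -6.084*g^5 + 1.1934*g^4 + 8.4358*g^3 + 10.2904*g^2 - 0.016*g - 0.0256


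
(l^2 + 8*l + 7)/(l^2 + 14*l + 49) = (l + 1)/(l + 7)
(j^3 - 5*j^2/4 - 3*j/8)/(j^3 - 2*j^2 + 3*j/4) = (4*j + 1)/(2*(2*j - 1))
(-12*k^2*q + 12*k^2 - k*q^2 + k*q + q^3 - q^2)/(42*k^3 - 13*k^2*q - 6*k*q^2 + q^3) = (-4*k*q + 4*k + q^2 - q)/(14*k^2 - 9*k*q + q^2)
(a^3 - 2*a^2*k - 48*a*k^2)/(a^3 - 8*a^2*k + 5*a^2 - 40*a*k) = (a + 6*k)/(a + 5)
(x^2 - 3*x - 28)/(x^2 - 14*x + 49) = (x + 4)/(x - 7)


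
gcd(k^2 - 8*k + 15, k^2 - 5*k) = k - 5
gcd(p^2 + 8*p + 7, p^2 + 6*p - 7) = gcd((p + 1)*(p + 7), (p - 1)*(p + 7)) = p + 7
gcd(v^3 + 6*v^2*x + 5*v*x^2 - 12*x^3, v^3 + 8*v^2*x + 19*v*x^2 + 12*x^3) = v^2 + 7*v*x + 12*x^2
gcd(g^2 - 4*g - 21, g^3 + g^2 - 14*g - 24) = g + 3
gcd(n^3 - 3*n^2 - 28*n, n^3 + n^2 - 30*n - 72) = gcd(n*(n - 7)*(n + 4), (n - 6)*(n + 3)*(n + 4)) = n + 4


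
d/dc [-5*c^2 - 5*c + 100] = -10*c - 5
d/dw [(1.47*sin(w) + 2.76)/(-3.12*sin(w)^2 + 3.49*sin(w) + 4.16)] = (4.5864*sin(w)^2 + 17.2224*sin(w) - 3.5172)*cos(w)/(9.7344*sin(w)^4 - 21.7776*sin(w)^3 - 13.7783*sin(w)^2 + 29.0368*sin(w) + 17.3056)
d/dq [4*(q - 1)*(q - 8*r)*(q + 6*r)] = 12*q^2 - 16*q*r - 8*q - 192*r^2 + 8*r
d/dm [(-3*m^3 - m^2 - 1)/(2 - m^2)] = 3*m*(m^3 - 6*m - 2)/(m^4 - 4*m^2 + 4)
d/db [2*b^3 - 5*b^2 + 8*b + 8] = 6*b^2 - 10*b + 8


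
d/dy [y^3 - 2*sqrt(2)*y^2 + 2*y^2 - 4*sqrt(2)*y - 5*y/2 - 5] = 3*y^2 - 4*sqrt(2)*y + 4*y - 4*sqrt(2) - 5/2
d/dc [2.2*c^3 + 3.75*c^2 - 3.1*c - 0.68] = 6.6*c^2 + 7.5*c - 3.1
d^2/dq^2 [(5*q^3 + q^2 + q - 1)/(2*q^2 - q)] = 2*(11*q^3 - 12*q^2 + 6*q - 1)/(q^3*(8*q^3 - 12*q^2 + 6*q - 1))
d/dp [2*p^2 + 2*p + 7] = 4*p + 2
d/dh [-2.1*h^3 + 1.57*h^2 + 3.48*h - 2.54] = -6.3*h^2 + 3.14*h + 3.48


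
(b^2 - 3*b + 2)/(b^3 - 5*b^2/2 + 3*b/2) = 2*(b - 2)/(b*(2*b - 3))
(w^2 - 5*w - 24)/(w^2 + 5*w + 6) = (w - 8)/(w + 2)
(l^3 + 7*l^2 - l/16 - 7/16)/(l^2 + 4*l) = (16*l^3 + 112*l^2 - l - 7)/(16*l*(l + 4))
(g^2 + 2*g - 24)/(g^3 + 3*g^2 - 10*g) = (g^2 + 2*g - 24)/(g*(g^2 + 3*g - 10))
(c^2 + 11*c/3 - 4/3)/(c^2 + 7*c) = (3*c^2 + 11*c - 4)/(3*c*(c + 7))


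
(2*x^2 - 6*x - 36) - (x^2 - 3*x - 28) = x^2 - 3*x - 8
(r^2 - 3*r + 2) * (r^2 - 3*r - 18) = r^4 - 6*r^3 - 7*r^2 + 48*r - 36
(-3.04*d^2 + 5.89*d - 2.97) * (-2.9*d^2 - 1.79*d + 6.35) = 8.816*d^4 - 11.6394*d^3 - 21.2341*d^2 + 42.7178*d - 18.8595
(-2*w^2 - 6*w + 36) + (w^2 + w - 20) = -w^2 - 5*w + 16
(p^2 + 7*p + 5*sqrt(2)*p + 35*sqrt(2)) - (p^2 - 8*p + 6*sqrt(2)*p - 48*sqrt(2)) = -sqrt(2)*p + 15*p + 83*sqrt(2)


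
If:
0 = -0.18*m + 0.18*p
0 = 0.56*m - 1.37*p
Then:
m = 0.00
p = 0.00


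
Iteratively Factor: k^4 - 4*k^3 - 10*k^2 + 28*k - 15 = (k - 5)*(k^3 + k^2 - 5*k + 3) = (k - 5)*(k - 1)*(k^2 + 2*k - 3) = (k - 5)*(k - 1)*(k + 3)*(k - 1)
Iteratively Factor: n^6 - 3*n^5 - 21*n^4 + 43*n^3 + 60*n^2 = (n + 4)*(n^5 - 7*n^4 + 7*n^3 + 15*n^2) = (n - 5)*(n + 4)*(n^4 - 2*n^3 - 3*n^2) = (n - 5)*(n - 3)*(n + 4)*(n^3 + n^2) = n*(n - 5)*(n - 3)*(n + 4)*(n^2 + n) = n^2*(n - 5)*(n - 3)*(n + 4)*(n + 1)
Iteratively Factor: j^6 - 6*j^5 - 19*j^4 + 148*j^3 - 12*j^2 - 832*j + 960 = (j + 3)*(j^5 - 9*j^4 + 8*j^3 + 124*j^2 - 384*j + 320) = (j - 4)*(j + 3)*(j^4 - 5*j^3 - 12*j^2 + 76*j - 80) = (j - 4)*(j - 2)*(j + 3)*(j^3 - 3*j^2 - 18*j + 40) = (j - 4)*(j - 2)^2*(j + 3)*(j^2 - j - 20) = (j - 4)*(j - 2)^2*(j + 3)*(j + 4)*(j - 5)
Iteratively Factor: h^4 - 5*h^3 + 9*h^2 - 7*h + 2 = (h - 1)*(h^3 - 4*h^2 + 5*h - 2) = (h - 2)*(h - 1)*(h^2 - 2*h + 1) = (h - 2)*(h - 1)^2*(h - 1)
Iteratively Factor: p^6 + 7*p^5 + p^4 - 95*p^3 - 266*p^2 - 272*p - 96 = (p - 4)*(p^5 + 11*p^4 + 45*p^3 + 85*p^2 + 74*p + 24) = (p - 4)*(p + 1)*(p^4 + 10*p^3 + 35*p^2 + 50*p + 24) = (p - 4)*(p + 1)^2*(p^3 + 9*p^2 + 26*p + 24) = (p - 4)*(p + 1)^2*(p + 4)*(p^2 + 5*p + 6) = (p - 4)*(p + 1)^2*(p + 2)*(p + 4)*(p + 3)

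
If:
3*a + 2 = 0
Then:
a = -2/3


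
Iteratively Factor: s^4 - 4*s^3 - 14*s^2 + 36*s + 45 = (s + 3)*(s^3 - 7*s^2 + 7*s + 15) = (s + 1)*(s + 3)*(s^2 - 8*s + 15) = (s - 3)*(s + 1)*(s + 3)*(s - 5)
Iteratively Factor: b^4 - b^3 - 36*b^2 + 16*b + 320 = (b - 4)*(b^3 + 3*b^2 - 24*b - 80) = (b - 4)*(b + 4)*(b^2 - b - 20) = (b - 5)*(b - 4)*(b + 4)*(b + 4)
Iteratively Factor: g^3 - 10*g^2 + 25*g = (g)*(g^2 - 10*g + 25) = g*(g - 5)*(g - 5)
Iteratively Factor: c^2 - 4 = (c + 2)*(c - 2)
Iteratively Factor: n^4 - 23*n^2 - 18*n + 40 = (n + 2)*(n^3 - 2*n^2 - 19*n + 20) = (n - 5)*(n + 2)*(n^2 + 3*n - 4) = (n - 5)*(n + 2)*(n + 4)*(n - 1)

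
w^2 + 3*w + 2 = (w + 1)*(w + 2)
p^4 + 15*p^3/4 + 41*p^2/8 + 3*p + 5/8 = (p + 1/2)*(p + 1)^2*(p + 5/4)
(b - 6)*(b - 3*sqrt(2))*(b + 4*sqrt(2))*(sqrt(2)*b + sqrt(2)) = sqrt(2)*b^4 - 5*sqrt(2)*b^3 + 2*b^3 - 30*sqrt(2)*b^2 - 10*b^2 - 12*b + 120*sqrt(2)*b + 144*sqrt(2)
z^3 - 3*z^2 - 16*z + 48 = (z - 4)*(z - 3)*(z + 4)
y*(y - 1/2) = y^2 - y/2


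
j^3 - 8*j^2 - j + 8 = (j - 8)*(j - 1)*(j + 1)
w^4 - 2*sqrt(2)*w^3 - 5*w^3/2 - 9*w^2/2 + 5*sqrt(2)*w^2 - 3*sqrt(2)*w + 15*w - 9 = (w - 3/2)*(w - 1)*(w - 3*sqrt(2))*(w + sqrt(2))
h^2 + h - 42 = (h - 6)*(h + 7)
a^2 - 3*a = a*(a - 3)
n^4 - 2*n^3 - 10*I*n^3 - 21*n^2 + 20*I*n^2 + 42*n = n*(n - 2)*(n - 7*I)*(n - 3*I)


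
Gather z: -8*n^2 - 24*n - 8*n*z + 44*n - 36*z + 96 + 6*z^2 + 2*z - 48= -8*n^2 + 20*n + 6*z^2 + z*(-8*n - 34) + 48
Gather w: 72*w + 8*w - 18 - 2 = 80*w - 20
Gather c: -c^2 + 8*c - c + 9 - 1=-c^2 + 7*c + 8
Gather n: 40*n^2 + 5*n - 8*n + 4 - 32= 40*n^2 - 3*n - 28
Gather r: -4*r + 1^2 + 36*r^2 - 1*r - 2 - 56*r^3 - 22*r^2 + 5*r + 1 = -56*r^3 + 14*r^2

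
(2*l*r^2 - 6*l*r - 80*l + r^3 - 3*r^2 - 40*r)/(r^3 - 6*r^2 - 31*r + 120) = (2*l + r)/(r - 3)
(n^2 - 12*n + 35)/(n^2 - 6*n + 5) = (n - 7)/(n - 1)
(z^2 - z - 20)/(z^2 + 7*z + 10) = (z^2 - z - 20)/(z^2 + 7*z + 10)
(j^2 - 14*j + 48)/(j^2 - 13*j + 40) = (j - 6)/(j - 5)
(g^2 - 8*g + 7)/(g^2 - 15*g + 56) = (g - 1)/(g - 8)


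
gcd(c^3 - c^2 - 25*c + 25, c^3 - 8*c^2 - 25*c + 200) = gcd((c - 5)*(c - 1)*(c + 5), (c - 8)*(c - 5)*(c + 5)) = c^2 - 25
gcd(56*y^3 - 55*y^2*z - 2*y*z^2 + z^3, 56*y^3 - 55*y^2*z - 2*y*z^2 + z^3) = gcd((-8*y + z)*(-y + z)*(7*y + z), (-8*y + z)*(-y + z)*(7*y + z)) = 56*y^3 - 55*y^2*z - 2*y*z^2 + z^3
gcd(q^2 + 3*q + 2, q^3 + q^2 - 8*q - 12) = q + 2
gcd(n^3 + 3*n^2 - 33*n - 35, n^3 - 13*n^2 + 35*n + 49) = n + 1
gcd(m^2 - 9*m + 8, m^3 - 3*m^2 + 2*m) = m - 1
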